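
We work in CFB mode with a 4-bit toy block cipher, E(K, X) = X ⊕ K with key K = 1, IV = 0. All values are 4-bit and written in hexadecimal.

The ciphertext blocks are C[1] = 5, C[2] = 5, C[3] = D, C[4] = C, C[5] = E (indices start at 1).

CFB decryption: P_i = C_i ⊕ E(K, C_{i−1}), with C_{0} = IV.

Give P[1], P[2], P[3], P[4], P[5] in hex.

P[1] = 4, P[2] = 1, P[3] = 9, P[4] = 0, P[5] = 3

P[1]: E(K, 0) = 1; 5 ⊕ 1 = 4.
P[2]: E(K, 5) = 4; 5 ⊕ 4 = 1.
P[3]: E(K, 5) = 4; D ⊕ 4 = 9.
P[4]: E(K, D) = C; C ⊕ C = 0.
P[5]: E(K, C) = D; E ⊕ D = 3.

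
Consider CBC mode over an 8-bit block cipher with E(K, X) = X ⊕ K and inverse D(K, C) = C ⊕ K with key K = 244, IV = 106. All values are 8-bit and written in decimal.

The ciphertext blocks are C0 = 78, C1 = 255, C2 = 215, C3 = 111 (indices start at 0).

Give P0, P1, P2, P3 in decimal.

P0 = 208, P1 = 69, P2 = 220, P3 = 76

CBC decryption: P_i = D(K, C_i) ⊕ C_{i−1}, with C_{−1} = IV.
P0: D(K, 78) = 186; 186 ⊕ 106 = 208.
P1: D(K, 255) = 11; 11 ⊕ 78 = 69.
P2: D(K, 215) = 35; 35 ⊕ 255 = 220.
P3: D(K, 111) = 155; 155 ⊕ 215 = 76.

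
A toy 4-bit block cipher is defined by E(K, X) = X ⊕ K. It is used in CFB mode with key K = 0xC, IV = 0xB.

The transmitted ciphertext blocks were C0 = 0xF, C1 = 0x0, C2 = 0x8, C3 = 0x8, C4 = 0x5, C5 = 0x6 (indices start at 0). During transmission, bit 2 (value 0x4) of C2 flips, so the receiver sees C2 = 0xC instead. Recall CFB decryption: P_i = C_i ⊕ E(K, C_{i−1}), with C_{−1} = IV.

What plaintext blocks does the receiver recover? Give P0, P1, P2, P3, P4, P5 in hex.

Only C2 changed, to 0xC. In CFB, a change in C_i flips the same bit in P_i and garbles P_{i+1}. Decrypting the received ciphertext:
P0: E(K, 0xB) = 0x7; 0xF ⊕ 0x7 = 0x8.
P1: E(K, 0xF) = 0x3; 0x0 ⊕ 0x3 = 0x3.
P2: E(K, 0x0) = 0xC; 0xC ⊕ 0xC = 0x0.
P3: E(K, 0xC) = 0x0; 0x8 ⊕ 0x0 = 0x8.
P4: E(K, 0x8) = 0x4; 0x5 ⊕ 0x4 = 0x1.
P5: E(K, 0x5) = 0x9; 0x6 ⊕ 0x9 = 0xF.
Blocks that differ from the original plaintext: P2, P3.

P0 = 0x8, P1 = 0x3, P2 = 0x0, P3 = 0x8, P4 = 0x1, P5 = 0xF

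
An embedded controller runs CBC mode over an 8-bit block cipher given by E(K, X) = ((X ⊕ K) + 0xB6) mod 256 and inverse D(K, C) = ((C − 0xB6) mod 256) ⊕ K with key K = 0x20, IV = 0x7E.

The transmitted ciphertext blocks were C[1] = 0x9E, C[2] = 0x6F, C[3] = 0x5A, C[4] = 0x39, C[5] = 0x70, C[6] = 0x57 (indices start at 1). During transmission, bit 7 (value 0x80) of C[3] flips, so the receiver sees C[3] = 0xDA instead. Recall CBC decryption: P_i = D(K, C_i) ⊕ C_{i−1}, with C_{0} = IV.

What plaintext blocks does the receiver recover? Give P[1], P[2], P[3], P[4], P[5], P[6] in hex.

P[1] = 0xB6, P[2] = 0x07, P[3] = 0x6B, P[4] = 0x79, P[5] = 0xA3, P[6] = 0xF1

Only C[3] changed, to 0xDA. In CBC, a change in C_i garbles P_i and flips the same bit in P_{i+1}. Decrypting the received ciphertext:
P[1]: D(K, 0x9E) = 0xC8; 0xC8 ⊕ 0x7E = 0xB6.
P[2]: D(K, 0x6F) = 0x99; 0x99 ⊕ 0x9E = 0x07.
P[3]: D(K, 0xDA) = 0x04; 0x04 ⊕ 0x6F = 0x6B.
P[4]: D(K, 0x39) = 0xA3; 0xA3 ⊕ 0xDA = 0x79.
P[5]: D(K, 0x70) = 0x9A; 0x9A ⊕ 0x39 = 0xA3.
P[6]: D(K, 0x57) = 0x81; 0x81 ⊕ 0x70 = 0xF1.
Blocks that differ from the original plaintext: P[3], P[4].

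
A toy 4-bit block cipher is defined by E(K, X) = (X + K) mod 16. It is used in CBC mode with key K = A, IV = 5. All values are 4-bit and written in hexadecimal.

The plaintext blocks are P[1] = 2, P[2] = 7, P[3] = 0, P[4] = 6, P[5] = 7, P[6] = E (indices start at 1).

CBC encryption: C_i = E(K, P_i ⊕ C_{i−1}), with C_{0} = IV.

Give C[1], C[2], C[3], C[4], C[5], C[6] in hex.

C[1]: P[1] ⊕ 5 = 7; E(K, 7) = 1.
C[2]: P[2] ⊕ 1 = 6; E(K, 6) = 0.
C[3]: P[3] ⊕ 0 = 0; E(K, 0) = A.
C[4]: P[4] ⊕ A = C; E(K, C) = 6.
C[5]: P[5] ⊕ 6 = 1; E(K, 1) = B.
C[6]: P[6] ⊕ B = 5; E(K, 5) = F.

C[1] = 1, C[2] = 0, C[3] = A, C[4] = 6, C[5] = B, C[6] = F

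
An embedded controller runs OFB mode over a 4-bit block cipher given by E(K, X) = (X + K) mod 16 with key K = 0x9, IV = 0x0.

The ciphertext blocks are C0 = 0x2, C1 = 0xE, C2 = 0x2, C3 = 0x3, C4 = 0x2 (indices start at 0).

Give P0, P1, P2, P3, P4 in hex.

OFB decryption: S_i = E(K, S_{i−1}) with S_{−1} = IV; P_i = C_i ⊕ S_i.
P0: S = E(K, 0x0) = 0x9; 0x2 ⊕ 0x9 = 0xB.
P1: S = E(K, 0x9) = 0x2; 0xE ⊕ 0x2 = 0xC.
P2: S = E(K, 0x2) = 0xB; 0x2 ⊕ 0xB = 0x9.
P3: S = E(K, 0xB) = 0x4; 0x3 ⊕ 0x4 = 0x7.
P4: S = E(K, 0x4) = 0xD; 0x2 ⊕ 0xD = 0xF.

P0 = 0xB, P1 = 0xC, P2 = 0x9, P3 = 0x7, P4 = 0xF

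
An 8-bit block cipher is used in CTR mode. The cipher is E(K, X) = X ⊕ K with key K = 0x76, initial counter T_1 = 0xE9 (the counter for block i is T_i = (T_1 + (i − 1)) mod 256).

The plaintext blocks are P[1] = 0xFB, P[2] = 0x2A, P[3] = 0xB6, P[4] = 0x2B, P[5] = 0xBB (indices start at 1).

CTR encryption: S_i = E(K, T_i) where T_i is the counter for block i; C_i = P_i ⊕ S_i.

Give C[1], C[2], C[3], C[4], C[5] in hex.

C[1] = 0x64, C[2] = 0xB6, C[3] = 0x2B, C[4] = 0xB1, C[5] = 0x20

C[1]: T = 0xE9, S = E(K, T) = 0x9F; 0xFB ⊕ 0x9F = 0x64.
C[2]: T = 0xEA, S = E(K, T) = 0x9C; 0x2A ⊕ 0x9C = 0xB6.
C[3]: T = 0xEB, S = E(K, T) = 0x9D; 0xB6 ⊕ 0x9D = 0x2B.
C[4]: T = 0xEC, S = E(K, T) = 0x9A; 0x2B ⊕ 0x9A = 0xB1.
C[5]: T = 0xED, S = E(K, T) = 0x9B; 0xBB ⊕ 0x9B = 0x20.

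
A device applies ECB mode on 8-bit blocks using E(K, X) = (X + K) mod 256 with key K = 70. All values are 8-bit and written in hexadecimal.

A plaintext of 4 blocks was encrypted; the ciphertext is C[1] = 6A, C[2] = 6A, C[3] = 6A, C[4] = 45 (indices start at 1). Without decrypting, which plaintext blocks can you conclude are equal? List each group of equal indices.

P[1] = P[2] = P[3]

ECB encrypts each block independently with the same key, so equal ciphertext blocks imply equal plaintext blocks.
C[1] = C[2] = C[3] = 6A, so P[1] = P[2] = P[3].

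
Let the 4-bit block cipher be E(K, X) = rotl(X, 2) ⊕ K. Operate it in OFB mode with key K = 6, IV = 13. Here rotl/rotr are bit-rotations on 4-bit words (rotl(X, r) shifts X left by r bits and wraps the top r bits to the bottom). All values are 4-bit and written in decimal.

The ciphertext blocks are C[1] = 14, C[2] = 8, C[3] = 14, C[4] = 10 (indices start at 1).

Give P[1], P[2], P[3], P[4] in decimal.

OFB decryption: S_i = E(K, S_{i−1}) with S_{0} = IV; P_i = C_i ⊕ S_i.
P[1]: S = E(K, 13) = 1; 14 ⊕ 1 = 15.
P[2]: S = E(K, 1) = 2; 8 ⊕ 2 = 10.
P[3]: S = E(K, 2) = 14; 14 ⊕ 14 = 0.
P[4]: S = E(K, 14) = 13; 10 ⊕ 13 = 7.

P[1] = 15, P[2] = 10, P[3] = 0, P[4] = 7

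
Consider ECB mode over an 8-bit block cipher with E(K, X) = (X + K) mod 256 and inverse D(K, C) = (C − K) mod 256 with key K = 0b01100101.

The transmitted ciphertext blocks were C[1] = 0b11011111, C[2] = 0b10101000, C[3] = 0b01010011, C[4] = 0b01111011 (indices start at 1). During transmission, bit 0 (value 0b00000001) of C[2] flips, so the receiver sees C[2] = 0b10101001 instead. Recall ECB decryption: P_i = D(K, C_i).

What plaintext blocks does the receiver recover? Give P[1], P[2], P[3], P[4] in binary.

Only C[2] changed, to 0b10101001. In ECB, a change in C_i affects only P_i. Decrypting the received ciphertext:
P[1]: D(K, 0b11011111) = 0b01111010.
P[2]: D(K, 0b10101001) = 0b01000100.
P[3]: D(K, 0b01010011) = 0b11101110.
P[4]: D(K, 0b01111011) = 0b00010110.
Blocks that differ from the original plaintext: P[2].

P[1] = 0b01111010, P[2] = 0b01000100, P[3] = 0b11101110, P[4] = 0b00010110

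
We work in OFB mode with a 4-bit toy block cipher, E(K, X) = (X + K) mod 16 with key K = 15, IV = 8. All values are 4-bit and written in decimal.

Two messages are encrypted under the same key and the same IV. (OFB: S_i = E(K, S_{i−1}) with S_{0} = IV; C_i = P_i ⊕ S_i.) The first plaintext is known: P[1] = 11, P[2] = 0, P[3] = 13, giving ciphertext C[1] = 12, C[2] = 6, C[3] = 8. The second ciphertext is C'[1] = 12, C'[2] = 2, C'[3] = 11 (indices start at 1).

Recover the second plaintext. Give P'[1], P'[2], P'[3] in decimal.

In OFB with a reused IV, both messages share the same keystream S_i, so C_i ⊕ C'_i = P_i ⊕ P'_i and thus P'_i = P_i ⊕ C_i ⊕ C'_i.
P'[1]: 11 ⊕ 12 ⊕ 12 = 11.
P'[2]: 0 ⊕ 6 ⊕ 2 = 4.
P'[3]: 13 ⊕ 8 ⊕ 11 = 14.

P'[1] = 11, P'[2] = 4, P'[3] = 14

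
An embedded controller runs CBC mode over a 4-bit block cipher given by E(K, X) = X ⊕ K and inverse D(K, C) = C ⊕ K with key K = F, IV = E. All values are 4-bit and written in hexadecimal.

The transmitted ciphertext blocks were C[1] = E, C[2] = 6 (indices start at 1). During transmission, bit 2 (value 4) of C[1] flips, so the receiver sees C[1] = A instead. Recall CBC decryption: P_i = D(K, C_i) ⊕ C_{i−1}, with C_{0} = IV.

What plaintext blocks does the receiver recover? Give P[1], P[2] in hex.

P[1] = B, P[2] = 3

Only C[1] changed, to A. In CBC, a change in C_i garbles P_i and flips the same bit in P_{i+1}. Decrypting the received ciphertext:
P[1]: D(K, A) = 5; 5 ⊕ E = B.
P[2]: D(K, 6) = 9; 9 ⊕ A = 3.
Blocks that differ from the original plaintext: P[1], P[2].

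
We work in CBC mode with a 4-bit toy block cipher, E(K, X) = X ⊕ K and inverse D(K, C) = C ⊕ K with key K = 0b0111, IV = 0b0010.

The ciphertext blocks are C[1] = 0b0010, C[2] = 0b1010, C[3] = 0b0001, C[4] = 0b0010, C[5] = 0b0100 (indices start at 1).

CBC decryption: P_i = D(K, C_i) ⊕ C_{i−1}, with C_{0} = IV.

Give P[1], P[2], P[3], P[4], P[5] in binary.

P[1] = 0b0111, P[2] = 0b1111, P[3] = 0b1100, P[4] = 0b0100, P[5] = 0b0001

P[1]: D(K, 0b0010) = 0b0101; 0b0101 ⊕ 0b0010 = 0b0111.
P[2]: D(K, 0b1010) = 0b1101; 0b1101 ⊕ 0b0010 = 0b1111.
P[3]: D(K, 0b0001) = 0b0110; 0b0110 ⊕ 0b1010 = 0b1100.
P[4]: D(K, 0b0010) = 0b0101; 0b0101 ⊕ 0b0001 = 0b0100.
P[5]: D(K, 0b0100) = 0b0011; 0b0011 ⊕ 0b0010 = 0b0001.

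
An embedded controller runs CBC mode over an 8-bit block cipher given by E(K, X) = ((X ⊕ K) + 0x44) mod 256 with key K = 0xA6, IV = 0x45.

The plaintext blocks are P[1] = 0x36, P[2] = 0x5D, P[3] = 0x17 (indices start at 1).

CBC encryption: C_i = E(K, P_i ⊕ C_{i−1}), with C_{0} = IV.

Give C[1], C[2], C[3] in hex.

C[1]: P[1] ⊕ 0x45 = 0x73; E(K, 0x73) = 0x19.
C[2]: P[2] ⊕ 0x19 = 0x44; E(K, 0x44) = 0x26.
C[3]: P[3] ⊕ 0x26 = 0x31; E(K, 0x31) = 0xDB.

C[1] = 0x19, C[2] = 0x26, C[3] = 0xDB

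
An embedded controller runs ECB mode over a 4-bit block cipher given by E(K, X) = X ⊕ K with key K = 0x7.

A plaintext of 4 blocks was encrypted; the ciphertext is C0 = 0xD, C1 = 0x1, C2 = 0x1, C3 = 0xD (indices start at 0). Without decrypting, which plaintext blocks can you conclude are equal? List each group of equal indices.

ECB encrypts each block independently with the same key, so equal ciphertext blocks imply equal plaintext blocks.
C0 = C3 = 0xD, so P0 = P3.
C1 = C2 = 0x1, so P1 = P2.

P0 = P3; P1 = P2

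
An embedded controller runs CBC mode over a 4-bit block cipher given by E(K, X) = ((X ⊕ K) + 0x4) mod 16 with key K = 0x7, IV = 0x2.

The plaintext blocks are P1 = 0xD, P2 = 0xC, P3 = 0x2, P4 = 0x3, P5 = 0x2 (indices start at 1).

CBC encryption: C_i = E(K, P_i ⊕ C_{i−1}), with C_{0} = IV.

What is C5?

C1: P1 ⊕ 0x2 = 0xF; E(K, 0xF) = 0xC.
C2: P2 ⊕ 0xC = 0x0; E(K, 0x0) = 0xB.
C3: P3 ⊕ 0xB = 0x9; E(K, 0x9) = 0x2.
C4: P4 ⊕ 0x2 = 0x1; E(K, 0x1) = 0xA.
C5: P5 ⊕ 0xA = 0x8; E(K, 0x8) = 0x3.

C5 = 0x3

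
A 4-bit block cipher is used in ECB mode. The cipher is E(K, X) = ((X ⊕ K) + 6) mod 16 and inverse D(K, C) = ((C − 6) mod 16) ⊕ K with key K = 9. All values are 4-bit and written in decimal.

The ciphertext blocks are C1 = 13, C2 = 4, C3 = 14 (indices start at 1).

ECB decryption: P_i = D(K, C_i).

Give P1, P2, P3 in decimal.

P1 = 14, P2 = 7, P3 = 1

P1: D(K, 13) = 14.
P2: D(K, 4) = 7.
P3: D(K, 14) = 1.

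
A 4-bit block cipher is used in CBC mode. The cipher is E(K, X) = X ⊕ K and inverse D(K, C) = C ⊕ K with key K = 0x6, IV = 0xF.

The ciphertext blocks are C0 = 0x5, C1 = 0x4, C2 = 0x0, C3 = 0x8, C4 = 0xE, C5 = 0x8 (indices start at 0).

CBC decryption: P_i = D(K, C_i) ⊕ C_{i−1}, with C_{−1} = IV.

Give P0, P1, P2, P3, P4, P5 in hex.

P0: D(K, 0x5) = 0x3; 0x3 ⊕ 0xF = 0xC.
P1: D(K, 0x4) = 0x2; 0x2 ⊕ 0x5 = 0x7.
P2: D(K, 0x0) = 0x6; 0x6 ⊕ 0x4 = 0x2.
P3: D(K, 0x8) = 0xE; 0xE ⊕ 0x0 = 0xE.
P4: D(K, 0xE) = 0x8; 0x8 ⊕ 0x8 = 0x0.
P5: D(K, 0x8) = 0xE; 0xE ⊕ 0xE = 0x0.

P0 = 0xC, P1 = 0x7, P2 = 0x2, P3 = 0xE, P4 = 0x0, P5 = 0x0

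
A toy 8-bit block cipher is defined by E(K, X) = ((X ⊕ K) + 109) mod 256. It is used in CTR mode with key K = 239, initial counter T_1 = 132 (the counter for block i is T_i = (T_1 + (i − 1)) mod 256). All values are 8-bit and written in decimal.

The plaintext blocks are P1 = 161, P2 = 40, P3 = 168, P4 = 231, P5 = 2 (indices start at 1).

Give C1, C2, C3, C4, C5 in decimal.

C1 = 121, C2 = 255, C3 = 126, C4 = 50, C5 = 214

CTR encryption: S_i = E(K, T_i) where T_i is the counter for block i; C_i = P_i ⊕ S_i.
C1: T = 132, S = E(K, T) = 216; 161 ⊕ 216 = 121.
C2: T = 133, S = E(K, T) = 215; 40 ⊕ 215 = 255.
C3: T = 134, S = E(K, T) = 214; 168 ⊕ 214 = 126.
C4: T = 135, S = E(K, T) = 213; 231 ⊕ 213 = 50.
C5: T = 136, S = E(K, T) = 212; 2 ⊕ 212 = 214.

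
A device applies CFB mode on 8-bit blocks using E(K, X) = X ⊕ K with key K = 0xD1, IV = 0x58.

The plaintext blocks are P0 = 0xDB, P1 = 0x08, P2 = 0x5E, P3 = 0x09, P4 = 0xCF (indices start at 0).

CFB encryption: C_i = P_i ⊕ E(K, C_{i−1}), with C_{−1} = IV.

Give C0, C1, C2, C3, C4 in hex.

C0 = 0x52, C1 = 0x8B, C2 = 0x04, C3 = 0xDC, C4 = 0xC2

C0: E(K, 0x58) = 0x89; 0xDB ⊕ 0x89 = 0x52.
C1: E(K, 0x52) = 0x83; 0x08 ⊕ 0x83 = 0x8B.
C2: E(K, 0x8B) = 0x5A; 0x5E ⊕ 0x5A = 0x04.
C3: E(K, 0x04) = 0xD5; 0x09 ⊕ 0xD5 = 0xDC.
C4: E(K, 0xDC) = 0x0D; 0xCF ⊕ 0x0D = 0xC2.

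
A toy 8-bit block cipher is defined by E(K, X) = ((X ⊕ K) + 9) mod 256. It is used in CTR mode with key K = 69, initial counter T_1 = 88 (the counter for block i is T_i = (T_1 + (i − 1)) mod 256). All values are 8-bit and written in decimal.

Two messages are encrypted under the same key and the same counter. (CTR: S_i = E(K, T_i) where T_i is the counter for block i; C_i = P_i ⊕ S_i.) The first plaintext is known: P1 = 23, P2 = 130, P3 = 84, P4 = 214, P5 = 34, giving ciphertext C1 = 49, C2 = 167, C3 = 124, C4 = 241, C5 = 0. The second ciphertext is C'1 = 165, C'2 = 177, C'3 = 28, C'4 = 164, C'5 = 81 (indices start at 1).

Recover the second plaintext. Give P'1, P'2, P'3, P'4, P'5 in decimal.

P'1 = 131, P'2 = 148, P'3 = 52, P'4 = 131, P'5 = 115

In CTR with a reused counter, both messages share the same keystream S_i, so C_i ⊕ C'_i = P_i ⊕ P'_i and thus P'_i = P_i ⊕ C_i ⊕ C'_i.
P'1: 23 ⊕ 49 ⊕ 165 = 131.
P'2: 130 ⊕ 167 ⊕ 177 = 148.
P'3: 84 ⊕ 124 ⊕ 28 = 52.
P'4: 214 ⊕ 241 ⊕ 164 = 131.
P'5: 34 ⊕ 0 ⊕ 81 = 115.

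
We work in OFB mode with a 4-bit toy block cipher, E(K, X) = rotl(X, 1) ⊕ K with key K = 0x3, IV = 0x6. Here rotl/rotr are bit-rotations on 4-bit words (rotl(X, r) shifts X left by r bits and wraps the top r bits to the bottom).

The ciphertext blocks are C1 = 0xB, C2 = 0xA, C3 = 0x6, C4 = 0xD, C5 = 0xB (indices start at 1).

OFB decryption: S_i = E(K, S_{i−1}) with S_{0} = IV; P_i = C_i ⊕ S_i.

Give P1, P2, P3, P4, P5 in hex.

P1 = 0x4, P2 = 0x6, P3 = 0xC, P4 = 0xB, P5 = 0x4

P1: S = E(K, 0x6) = 0xF; 0xB ⊕ 0xF = 0x4.
P2: S = E(K, 0xF) = 0xC; 0xA ⊕ 0xC = 0x6.
P3: S = E(K, 0xC) = 0xA; 0x6 ⊕ 0xA = 0xC.
P4: S = E(K, 0xA) = 0x6; 0xD ⊕ 0x6 = 0xB.
P5: S = E(K, 0x6) = 0xF; 0xB ⊕ 0xF = 0x4.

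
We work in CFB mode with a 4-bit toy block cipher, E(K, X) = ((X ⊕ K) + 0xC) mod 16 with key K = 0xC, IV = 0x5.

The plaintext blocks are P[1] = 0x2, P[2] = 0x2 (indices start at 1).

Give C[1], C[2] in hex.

CFB encryption: C_i = P_i ⊕ E(K, C_{i−1}), with C_{0} = IV.
C[1]: E(K, 0x5) = 0x5; 0x2 ⊕ 0x5 = 0x7.
C[2]: E(K, 0x7) = 0x7; 0x2 ⊕ 0x7 = 0x5.

C[1] = 0x7, C[2] = 0x5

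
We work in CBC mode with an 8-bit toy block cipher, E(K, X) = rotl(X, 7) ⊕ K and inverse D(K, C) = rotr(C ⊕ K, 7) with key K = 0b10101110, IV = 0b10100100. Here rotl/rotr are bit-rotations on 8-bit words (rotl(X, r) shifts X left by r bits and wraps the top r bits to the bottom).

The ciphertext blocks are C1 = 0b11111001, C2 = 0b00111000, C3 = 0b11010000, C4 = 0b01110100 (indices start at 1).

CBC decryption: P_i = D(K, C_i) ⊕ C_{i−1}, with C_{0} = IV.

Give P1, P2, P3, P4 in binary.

P1 = 0b00001010, P2 = 0b11010100, P3 = 0b11000100, P4 = 0b01100101

P1: D(K, 0b11111001) = 0b10101110; 0b10101110 ⊕ 0b10100100 = 0b00001010.
P2: D(K, 0b00111000) = 0b00101101; 0b00101101 ⊕ 0b11111001 = 0b11010100.
P3: D(K, 0b11010000) = 0b11111100; 0b11111100 ⊕ 0b00111000 = 0b11000100.
P4: D(K, 0b01110100) = 0b10110101; 0b10110101 ⊕ 0b11010000 = 0b01100101.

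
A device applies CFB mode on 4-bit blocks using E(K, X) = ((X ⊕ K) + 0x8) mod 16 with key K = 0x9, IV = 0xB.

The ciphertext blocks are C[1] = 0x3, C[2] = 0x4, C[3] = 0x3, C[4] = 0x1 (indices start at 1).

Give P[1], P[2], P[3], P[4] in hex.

P[1] = 0x9, P[2] = 0x6, P[3] = 0x6, P[4] = 0x3

CFB decryption: P_i = C_i ⊕ E(K, C_{i−1}), with C_{0} = IV.
P[1]: E(K, 0xB) = 0xA; 0x3 ⊕ 0xA = 0x9.
P[2]: E(K, 0x3) = 0x2; 0x4 ⊕ 0x2 = 0x6.
P[3]: E(K, 0x4) = 0x5; 0x3 ⊕ 0x5 = 0x6.
P[4]: E(K, 0x3) = 0x2; 0x1 ⊕ 0x2 = 0x3.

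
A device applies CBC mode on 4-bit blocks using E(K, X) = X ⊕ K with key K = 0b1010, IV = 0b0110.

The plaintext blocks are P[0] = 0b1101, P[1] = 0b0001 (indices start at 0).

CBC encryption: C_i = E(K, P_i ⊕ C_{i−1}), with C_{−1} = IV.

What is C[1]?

C[1] = 0b1010

C[0]: P[0] ⊕ 0b0110 = 0b1011; E(K, 0b1011) = 0b0001.
C[1]: P[1] ⊕ 0b0001 = 0b0000; E(K, 0b0000) = 0b1010.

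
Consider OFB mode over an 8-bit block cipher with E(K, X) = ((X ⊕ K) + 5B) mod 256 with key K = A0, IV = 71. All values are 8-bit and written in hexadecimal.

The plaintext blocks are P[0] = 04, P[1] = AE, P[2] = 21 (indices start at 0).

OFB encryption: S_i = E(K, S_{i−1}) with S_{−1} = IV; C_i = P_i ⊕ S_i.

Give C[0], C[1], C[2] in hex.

C[0]: S = E(K, 71) = 2C; 04 ⊕ 2C = 28.
C[1]: S = E(K, 2C) = E7; AE ⊕ E7 = 49.
C[2]: S = E(K, E7) = A2; 21 ⊕ A2 = 83.

C[0] = 28, C[1] = 49, C[2] = 83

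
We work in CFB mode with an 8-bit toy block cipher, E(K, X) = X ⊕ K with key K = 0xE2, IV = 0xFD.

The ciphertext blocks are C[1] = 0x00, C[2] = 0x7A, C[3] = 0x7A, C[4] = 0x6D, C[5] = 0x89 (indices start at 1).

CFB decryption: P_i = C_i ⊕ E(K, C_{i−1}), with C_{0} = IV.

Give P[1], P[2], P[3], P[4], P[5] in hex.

P[1] = 0x1F, P[2] = 0x98, P[3] = 0xE2, P[4] = 0xF5, P[5] = 0x06

P[1]: E(K, 0xFD) = 0x1F; 0x00 ⊕ 0x1F = 0x1F.
P[2]: E(K, 0x00) = 0xE2; 0x7A ⊕ 0xE2 = 0x98.
P[3]: E(K, 0x7A) = 0x98; 0x7A ⊕ 0x98 = 0xE2.
P[4]: E(K, 0x7A) = 0x98; 0x6D ⊕ 0x98 = 0xF5.
P[5]: E(K, 0x6D) = 0x8F; 0x89 ⊕ 0x8F = 0x06.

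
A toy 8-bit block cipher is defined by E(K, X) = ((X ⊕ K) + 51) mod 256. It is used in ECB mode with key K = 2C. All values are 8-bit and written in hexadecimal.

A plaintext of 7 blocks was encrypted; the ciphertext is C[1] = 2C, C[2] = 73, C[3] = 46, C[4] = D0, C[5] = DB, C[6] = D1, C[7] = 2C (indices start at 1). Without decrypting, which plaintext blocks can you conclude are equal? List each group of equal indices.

P[1] = P[7]

ECB encrypts each block independently with the same key, so equal ciphertext blocks imply equal plaintext blocks.
C[1] = C[7] = 2C, so P[1] = P[7].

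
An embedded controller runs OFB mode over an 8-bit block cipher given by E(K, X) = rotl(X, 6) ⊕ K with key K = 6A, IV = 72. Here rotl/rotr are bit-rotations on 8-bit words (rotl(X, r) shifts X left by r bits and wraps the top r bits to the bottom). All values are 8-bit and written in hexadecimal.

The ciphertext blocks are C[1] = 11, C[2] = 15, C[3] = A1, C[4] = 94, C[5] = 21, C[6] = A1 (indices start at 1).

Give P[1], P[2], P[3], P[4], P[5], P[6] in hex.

OFB decryption: S_i = E(K, S_{i−1}) with S_{0} = IV; P_i = C_i ⊕ S_i.
P[1]: S = E(K, 72) = F6; 11 ⊕ F6 = E7.
P[2]: S = E(K, F6) = D7; 15 ⊕ D7 = C2.
P[3]: S = E(K, D7) = 9F; A1 ⊕ 9F = 3E.
P[4]: S = E(K, 9F) = 8D; 94 ⊕ 8D = 19.
P[5]: S = E(K, 8D) = 09; 21 ⊕ 09 = 28.
P[6]: S = E(K, 09) = 28; A1 ⊕ 28 = 89.

P[1] = E7, P[2] = C2, P[3] = 3E, P[4] = 19, P[5] = 28, P[6] = 89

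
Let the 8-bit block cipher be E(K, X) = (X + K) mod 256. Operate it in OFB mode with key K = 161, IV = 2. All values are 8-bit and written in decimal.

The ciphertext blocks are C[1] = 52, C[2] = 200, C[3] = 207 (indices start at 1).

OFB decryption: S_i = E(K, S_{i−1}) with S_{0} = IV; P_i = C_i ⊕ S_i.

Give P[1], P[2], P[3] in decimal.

P[1]: S = E(K, 2) = 163; 52 ⊕ 163 = 151.
P[2]: S = E(K, 163) = 68; 200 ⊕ 68 = 140.
P[3]: S = E(K, 68) = 229; 207 ⊕ 229 = 42.

P[1] = 151, P[2] = 140, P[3] = 42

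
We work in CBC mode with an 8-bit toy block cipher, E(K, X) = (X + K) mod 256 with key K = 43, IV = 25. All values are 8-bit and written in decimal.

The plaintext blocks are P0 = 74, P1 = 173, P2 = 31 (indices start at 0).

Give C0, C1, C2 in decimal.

C0 = 126, C1 = 254, C2 = 12

CBC encryption: C_i = E(K, P_i ⊕ C_{i−1}), with C_{−1} = IV.
C0: P0 ⊕ 25 = 83; E(K, 83) = 126.
C1: P1 ⊕ 126 = 211; E(K, 211) = 254.
C2: P2 ⊕ 254 = 225; E(K, 225) = 12.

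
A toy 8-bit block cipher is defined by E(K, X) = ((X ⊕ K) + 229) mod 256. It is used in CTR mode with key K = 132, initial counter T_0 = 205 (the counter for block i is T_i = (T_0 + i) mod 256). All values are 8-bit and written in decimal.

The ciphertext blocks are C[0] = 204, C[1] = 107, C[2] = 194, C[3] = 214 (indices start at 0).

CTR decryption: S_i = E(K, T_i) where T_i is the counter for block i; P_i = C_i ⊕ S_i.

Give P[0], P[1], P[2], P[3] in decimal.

P[0] = 226, P[1] = 68, P[2] = 242, P[3] = 239

P[0]: T = 205, S = E(K, T) = 46; 204 ⊕ 46 = 226.
P[1]: T = 206, S = E(K, T) = 47; 107 ⊕ 47 = 68.
P[2]: T = 207, S = E(K, T) = 48; 194 ⊕ 48 = 242.
P[3]: T = 208, S = E(K, T) = 57; 214 ⊕ 57 = 239.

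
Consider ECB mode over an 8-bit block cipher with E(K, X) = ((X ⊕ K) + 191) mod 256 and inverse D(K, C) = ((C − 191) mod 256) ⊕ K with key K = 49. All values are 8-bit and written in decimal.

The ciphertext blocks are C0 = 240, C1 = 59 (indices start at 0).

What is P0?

P0 = 0

ECB decryption: P_i = D(K, C_i).
P0: D(K, 240) = 0.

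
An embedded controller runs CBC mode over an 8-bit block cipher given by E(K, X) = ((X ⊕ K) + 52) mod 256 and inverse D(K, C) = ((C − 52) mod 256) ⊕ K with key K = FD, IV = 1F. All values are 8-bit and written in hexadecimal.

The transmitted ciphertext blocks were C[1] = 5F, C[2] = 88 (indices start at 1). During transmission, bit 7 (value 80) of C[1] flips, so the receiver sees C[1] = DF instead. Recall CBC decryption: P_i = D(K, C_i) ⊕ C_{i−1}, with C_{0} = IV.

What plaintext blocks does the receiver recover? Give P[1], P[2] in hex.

Only C[1] changed, to DF. In CBC, a change in C_i garbles P_i and flips the same bit in P_{i+1}. Decrypting the received ciphertext:
P[1]: D(K, DF) = 70; 70 ⊕ 1F = 6F.
P[2]: D(K, 88) = CB; CB ⊕ DF = 14.
Blocks that differ from the original plaintext: P[1], P[2].

P[1] = 6F, P[2] = 14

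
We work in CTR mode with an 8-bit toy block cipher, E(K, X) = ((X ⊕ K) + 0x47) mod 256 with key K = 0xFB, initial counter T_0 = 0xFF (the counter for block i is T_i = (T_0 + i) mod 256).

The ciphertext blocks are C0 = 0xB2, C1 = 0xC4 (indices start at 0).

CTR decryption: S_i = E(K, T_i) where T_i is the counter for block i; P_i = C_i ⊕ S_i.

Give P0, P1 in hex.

P0 = 0xF9, P1 = 0x86

P0: T = 0xFF, S = E(K, T) = 0x4B; 0xB2 ⊕ 0x4B = 0xF9.
P1: T = 0x00, S = E(K, T) = 0x42; 0xC4 ⊕ 0x42 = 0x86.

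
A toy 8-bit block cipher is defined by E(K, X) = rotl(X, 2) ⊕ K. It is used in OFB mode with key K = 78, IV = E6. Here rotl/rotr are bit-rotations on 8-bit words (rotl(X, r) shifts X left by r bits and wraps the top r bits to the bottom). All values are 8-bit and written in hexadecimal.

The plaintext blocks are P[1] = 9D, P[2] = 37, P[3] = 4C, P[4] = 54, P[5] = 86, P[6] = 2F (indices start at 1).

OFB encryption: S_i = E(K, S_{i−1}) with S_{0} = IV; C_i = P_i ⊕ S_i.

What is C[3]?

C[1]: S = E(K, E6) = E3; 9D ⊕ E3 = 7E.
C[2]: S = E(K, E3) = F7; 37 ⊕ F7 = C0.
C[3]: S = E(K, F7) = A7; 4C ⊕ A7 = EB.

C[3] = EB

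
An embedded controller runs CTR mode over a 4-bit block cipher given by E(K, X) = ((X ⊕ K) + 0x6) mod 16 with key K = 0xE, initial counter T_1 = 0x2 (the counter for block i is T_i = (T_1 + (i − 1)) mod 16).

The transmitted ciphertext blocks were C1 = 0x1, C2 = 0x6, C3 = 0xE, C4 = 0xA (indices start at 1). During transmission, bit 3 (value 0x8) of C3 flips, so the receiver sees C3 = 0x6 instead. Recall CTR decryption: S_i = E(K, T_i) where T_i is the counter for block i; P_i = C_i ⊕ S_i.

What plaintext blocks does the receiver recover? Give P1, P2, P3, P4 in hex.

P1 = 0x3, P2 = 0x5, P3 = 0x6, P4 = 0xB

Only C3 changed, to 0x6. In CTR, a change in C_i flips the same bit in P_i only; the keystream is unaffected. Decrypting the received ciphertext:
P1: T = 0x2, S = E(K, T) = 0x2; 0x1 ⊕ 0x2 = 0x3.
P2: T = 0x3, S = E(K, T) = 0x3; 0x6 ⊕ 0x3 = 0x5.
P3: T = 0x4, S = E(K, T) = 0x0; 0x6 ⊕ 0x0 = 0x6.
P4: T = 0x5, S = E(K, T) = 0x1; 0xA ⊕ 0x1 = 0xB.
Blocks that differ from the original plaintext: P3.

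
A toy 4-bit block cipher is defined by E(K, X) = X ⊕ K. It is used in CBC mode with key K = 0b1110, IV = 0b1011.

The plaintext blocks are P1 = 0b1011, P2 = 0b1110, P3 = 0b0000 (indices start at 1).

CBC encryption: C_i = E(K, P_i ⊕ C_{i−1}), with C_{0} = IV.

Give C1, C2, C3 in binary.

C1: P1 ⊕ 0b1011 = 0b0000; E(K, 0b0000) = 0b1110.
C2: P2 ⊕ 0b1110 = 0b0000; E(K, 0b0000) = 0b1110.
C3: P3 ⊕ 0b1110 = 0b1110; E(K, 0b1110) = 0b0000.

C1 = 0b1110, C2 = 0b1110, C3 = 0b0000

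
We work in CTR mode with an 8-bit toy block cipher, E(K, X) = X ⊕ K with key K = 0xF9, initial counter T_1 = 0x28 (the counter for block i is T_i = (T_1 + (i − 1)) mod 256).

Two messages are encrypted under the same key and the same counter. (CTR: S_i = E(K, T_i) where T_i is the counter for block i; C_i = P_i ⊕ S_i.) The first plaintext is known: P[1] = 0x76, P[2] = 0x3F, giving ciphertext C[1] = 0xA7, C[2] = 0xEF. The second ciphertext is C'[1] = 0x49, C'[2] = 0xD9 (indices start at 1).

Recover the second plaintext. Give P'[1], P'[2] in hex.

In CTR with a reused counter, both messages share the same keystream S_i, so C_i ⊕ C'_i = P_i ⊕ P'_i and thus P'_i = P_i ⊕ C_i ⊕ C'_i.
P'[1]: 0x76 ⊕ 0xA7 ⊕ 0x49 = 0x98.
P'[2]: 0x3F ⊕ 0xEF ⊕ 0xD9 = 0x09.

P'[1] = 0x98, P'[2] = 0x09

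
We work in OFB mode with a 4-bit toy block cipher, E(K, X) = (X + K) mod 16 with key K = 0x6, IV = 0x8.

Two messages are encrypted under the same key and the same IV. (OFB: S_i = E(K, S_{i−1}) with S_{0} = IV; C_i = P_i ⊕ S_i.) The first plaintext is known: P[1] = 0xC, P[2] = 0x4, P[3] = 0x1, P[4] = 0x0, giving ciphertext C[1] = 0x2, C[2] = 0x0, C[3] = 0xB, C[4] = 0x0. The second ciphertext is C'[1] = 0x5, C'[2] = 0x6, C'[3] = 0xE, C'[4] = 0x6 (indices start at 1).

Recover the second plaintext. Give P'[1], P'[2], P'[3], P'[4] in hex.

P'[1] = 0xB, P'[2] = 0x2, P'[3] = 0x4, P'[4] = 0x6

In OFB with a reused IV, both messages share the same keystream S_i, so C_i ⊕ C'_i = P_i ⊕ P'_i and thus P'_i = P_i ⊕ C_i ⊕ C'_i.
P'[1]: 0xC ⊕ 0x2 ⊕ 0x5 = 0xB.
P'[2]: 0x4 ⊕ 0x0 ⊕ 0x6 = 0x2.
P'[3]: 0x1 ⊕ 0xB ⊕ 0xE = 0x4.
P'[4]: 0x0 ⊕ 0x0 ⊕ 0x6 = 0x6.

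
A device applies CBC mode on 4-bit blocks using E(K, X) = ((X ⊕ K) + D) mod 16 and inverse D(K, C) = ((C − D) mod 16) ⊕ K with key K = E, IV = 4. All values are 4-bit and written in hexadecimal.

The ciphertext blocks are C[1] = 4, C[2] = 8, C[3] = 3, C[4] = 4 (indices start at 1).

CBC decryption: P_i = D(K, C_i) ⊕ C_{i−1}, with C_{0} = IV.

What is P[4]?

P[4] = A

P[4]: D(K, 4) = 9; 9 ⊕ 3 = A.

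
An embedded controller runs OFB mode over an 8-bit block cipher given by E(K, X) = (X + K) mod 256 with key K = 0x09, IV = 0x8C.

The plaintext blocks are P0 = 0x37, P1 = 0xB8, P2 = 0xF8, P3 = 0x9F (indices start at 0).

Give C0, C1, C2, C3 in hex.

OFB encryption: S_i = E(K, S_{i−1}) with S_{−1} = IV; C_i = P_i ⊕ S_i.
C0: S = E(K, 0x8C) = 0x95; 0x37 ⊕ 0x95 = 0xA2.
C1: S = E(K, 0x95) = 0x9E; 0xB8 ⊕ 0x9E = 0x26.
C2: S = E(K, 0x9E) = 0xA7; 0xF8 ⊕ 0xA7 = 0x5F.
C3: S = E(K, 0xA7) = 0xB0; 0x9F ⊕ 0xB0 = 0x2F.

C0 = 0xA2, C1 = 0x26, C2 = 0x5F, C3 = 0x2F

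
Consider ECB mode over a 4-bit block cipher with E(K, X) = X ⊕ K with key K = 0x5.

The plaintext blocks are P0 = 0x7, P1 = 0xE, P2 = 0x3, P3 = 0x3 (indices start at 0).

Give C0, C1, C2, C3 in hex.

C0 = 0x2, C1 = 0xB, C2 = 0x6, C3 = 0x6

ECB encryption: C_i = E(K, P_i).
C0: E(K, 0x7) = 0x2.
C1: E(K, 0xE) = 0xB.
C2: E(K, 0x3) = 0x6.
C3: E(K, 0x3) = 0x6.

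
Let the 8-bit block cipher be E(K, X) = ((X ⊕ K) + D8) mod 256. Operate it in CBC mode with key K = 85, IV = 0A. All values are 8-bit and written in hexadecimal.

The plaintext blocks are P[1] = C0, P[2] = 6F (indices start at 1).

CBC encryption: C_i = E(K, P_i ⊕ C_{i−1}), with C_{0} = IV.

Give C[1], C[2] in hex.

C[1]: P[1] ⊕ 0A = CA; E(K, CA) = 27.
C[2]: P[2] ⊕ 27 = 48; E(K, 48) = A5.

C[1] = 27, C[2] = A5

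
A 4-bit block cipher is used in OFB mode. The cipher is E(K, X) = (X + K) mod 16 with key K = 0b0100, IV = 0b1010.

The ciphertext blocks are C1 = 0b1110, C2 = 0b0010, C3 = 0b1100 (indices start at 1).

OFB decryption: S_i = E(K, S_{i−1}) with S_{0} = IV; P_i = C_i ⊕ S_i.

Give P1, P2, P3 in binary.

P1 = 0b0000, P2 = 0b0000, P3 = 0b1010

P1: S = E(K, 0b1010) = 0b1110; 0b1110 ⊕ 0b1110 = 0b0000.
P2: S = E(K, 0b1110) = 0b0010; 0b0010 ⊕ 0b0010 = 0b0000.
P3: S = E(K, 0b0010) = 0b0110; 0b1100 ⊕ 0b0110 = 0b1010.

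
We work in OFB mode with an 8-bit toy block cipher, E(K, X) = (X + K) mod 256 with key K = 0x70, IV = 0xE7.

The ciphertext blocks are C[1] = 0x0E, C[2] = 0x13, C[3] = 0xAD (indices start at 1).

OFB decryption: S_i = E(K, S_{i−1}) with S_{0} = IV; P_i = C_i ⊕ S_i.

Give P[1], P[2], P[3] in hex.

P[1] = 0x59, P[2] = 0xD4, P[3] = 0x9A

P[1]: S = E(K, 0xE7) = 0x57; 0x0E ⊕ 0x57 = 0x59.
P[2]: S = E(K, 0x57) = 0xC7; 0x13 ⊕ 0xC7 = 0xD4.
P[3]: S = E(K, 0xC7) = 0x37; 0xAD ⊕ 0x37 = 0x9A.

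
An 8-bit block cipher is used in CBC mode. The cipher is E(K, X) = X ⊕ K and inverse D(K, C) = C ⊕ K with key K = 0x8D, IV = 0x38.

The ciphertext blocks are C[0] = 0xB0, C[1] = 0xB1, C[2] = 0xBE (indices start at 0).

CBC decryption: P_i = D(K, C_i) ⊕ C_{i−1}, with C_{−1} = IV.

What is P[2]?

P[2] = 0x82

P[2]: D(K, 0xBE) = 0x33; 0x33 ⊕ 0xB1 = 0x82.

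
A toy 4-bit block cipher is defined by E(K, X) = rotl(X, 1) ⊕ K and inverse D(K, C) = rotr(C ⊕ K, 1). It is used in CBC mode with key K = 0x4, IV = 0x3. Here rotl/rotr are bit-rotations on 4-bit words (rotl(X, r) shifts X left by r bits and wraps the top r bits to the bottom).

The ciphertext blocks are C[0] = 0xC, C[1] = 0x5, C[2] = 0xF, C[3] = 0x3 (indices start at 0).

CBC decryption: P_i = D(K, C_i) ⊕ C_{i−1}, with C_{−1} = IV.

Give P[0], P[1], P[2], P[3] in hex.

P[0] = 0x7, P[1] = 0x4, P[2] = 0x8, P[3] = 0x4

P[0]: D(K, 0xC) = 0x4; 0x4 ⊕ 0x3 = 0x7.
P[1]: D(K, 0x5) = 0x8; 0x8 ⊕ 0xC = 0x4.
P[2]: D(K, 0xF) = 0xD; 0xD ⊕ 0x5 = 0x8.
P[3]: D(K, 0x3) = 0xB; 0xB ⊕ 0xF = 0x4.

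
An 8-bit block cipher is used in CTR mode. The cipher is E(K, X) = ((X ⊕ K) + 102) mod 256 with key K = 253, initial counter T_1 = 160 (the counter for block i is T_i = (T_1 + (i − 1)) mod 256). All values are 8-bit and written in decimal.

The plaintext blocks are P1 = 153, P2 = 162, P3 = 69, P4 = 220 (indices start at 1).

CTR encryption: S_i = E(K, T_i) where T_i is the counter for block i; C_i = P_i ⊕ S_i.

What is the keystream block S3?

197

C1: T = 160, S = E(K, T) = 195; 153 ⊕ 195 = 90.
C2: T = 161, S = E(K, T) = 194; 162 ⊕ 194 = 96.
C3: T = 162, S = E(K, T) = 197; 69 ⊕ 197 = 128.
So S3 = 197.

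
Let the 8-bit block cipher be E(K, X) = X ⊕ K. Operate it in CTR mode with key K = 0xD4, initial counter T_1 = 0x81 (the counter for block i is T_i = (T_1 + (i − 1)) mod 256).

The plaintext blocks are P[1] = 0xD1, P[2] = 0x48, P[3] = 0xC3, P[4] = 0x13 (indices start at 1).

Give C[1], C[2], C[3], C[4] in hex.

CTR encryption: S_i = E(K, T_i) where T_i is the counter for block i; C_i = P_i ⊕ S_i.
C[1]: T = 0x81, S = E(K, T) = 0x55; 0xD1 ⊕ 0x55 = 0x84.
C[2]: T = 0x82, S = E(K, T) = 0x56; 0x48 ⊕ 0x56 = 0x1E.
C[3]: T = 0x83, S = E(K, T) = 0x57; 0xC3 ⊕ 0x57 = 0x94.
C[4]: T = 0x84, S = E(K, T) = 0x50; 0x13 ⊕ 0x50 = 0x43.

C[1] = 0x84, C[2] = 0x1E, C[3] = 0x94, C[4] = 0x43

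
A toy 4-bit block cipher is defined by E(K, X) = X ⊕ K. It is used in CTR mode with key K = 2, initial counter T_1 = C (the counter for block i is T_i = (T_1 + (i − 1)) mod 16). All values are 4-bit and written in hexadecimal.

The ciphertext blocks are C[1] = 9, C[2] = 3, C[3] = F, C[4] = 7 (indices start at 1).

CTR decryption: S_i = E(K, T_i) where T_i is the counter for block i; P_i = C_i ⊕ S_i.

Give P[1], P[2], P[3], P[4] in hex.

P[1] = 7, P[2] = C, P[3] = 3, P[4] = A

P[1]: T = C, S = E(K, T) = E; 9 ⊕ E = 7.
P[2]: T = D, S = E(K, T) = F; 3 ⊕ F = C.
P[3]: T = E, S = E(K, T) = C; F ⊕ C = 3.
P[4]: T = F, S = E(K, T) = D; 7 ⊕ D = A.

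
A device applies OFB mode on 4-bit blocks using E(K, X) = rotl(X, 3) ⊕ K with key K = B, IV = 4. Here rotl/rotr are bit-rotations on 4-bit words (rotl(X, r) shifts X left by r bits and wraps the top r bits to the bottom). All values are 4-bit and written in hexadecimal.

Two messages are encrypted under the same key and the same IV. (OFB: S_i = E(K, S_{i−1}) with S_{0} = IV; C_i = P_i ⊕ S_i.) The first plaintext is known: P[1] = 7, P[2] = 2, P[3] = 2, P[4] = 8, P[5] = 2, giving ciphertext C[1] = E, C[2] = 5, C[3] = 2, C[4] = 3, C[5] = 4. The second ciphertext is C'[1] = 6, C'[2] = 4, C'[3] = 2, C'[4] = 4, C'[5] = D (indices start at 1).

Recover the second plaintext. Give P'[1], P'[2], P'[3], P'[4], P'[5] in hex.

P'[1] = F, P'[2] = 3, P'[3] = 2, P'[4] = F, P'[5] = B

In OFB with a reused IV, both messages share the same keystream S_i, so C_i ⊕ C'_i = P_i ⊕ P'_i and thus P'_i = P_i ⊕ C_i ⊕ C'_i.
P'[1]: 7 ⊕ E ⊕ 6 = F.
P'[2]: 2 ⊕ 5 ⊕ 4 = 3.
P'[3]: 2 ⊕ 2 ⊕ 2 = 2.
P'[4]: 8 ⊕ 3 ⊕ 4 = F.
P'[5]: 2 ⊕ 4 ⊕ D = B.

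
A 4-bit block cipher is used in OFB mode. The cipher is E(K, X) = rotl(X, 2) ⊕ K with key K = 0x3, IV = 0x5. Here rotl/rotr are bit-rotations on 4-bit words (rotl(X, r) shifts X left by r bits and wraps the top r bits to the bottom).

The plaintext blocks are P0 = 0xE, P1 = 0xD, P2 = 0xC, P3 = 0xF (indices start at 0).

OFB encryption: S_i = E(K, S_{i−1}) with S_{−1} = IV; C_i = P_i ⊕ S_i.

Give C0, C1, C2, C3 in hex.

C0 = 0x8, C1 = 0x7, C2 = 0x5, C3 = 0xA

C0: S = E(K, 0x5) = 0x6; 0xE ⊕ 0x6 = 0x8.
C1: S = E(K, 0x6) = 0xA; 0xD ⊕ 0xA = 0x7.
C2: S = E(K, 0xA) = 0x9; 0xC ⊕ 0x9 = 0x5.
C3: S = E(K, 0x9) = 0x5; 0xF ⊕ 0x5 = 0xA.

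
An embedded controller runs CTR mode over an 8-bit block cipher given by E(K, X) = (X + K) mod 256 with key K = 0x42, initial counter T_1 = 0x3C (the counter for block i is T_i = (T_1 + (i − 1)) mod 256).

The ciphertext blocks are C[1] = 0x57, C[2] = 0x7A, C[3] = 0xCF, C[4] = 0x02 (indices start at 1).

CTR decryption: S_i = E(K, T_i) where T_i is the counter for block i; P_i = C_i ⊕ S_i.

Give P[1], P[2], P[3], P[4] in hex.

P[1]: T = 0x3C, S = E(K, T) = 0x7E; 0x57 ⊕ 0x7E = 0x29.
P[2]: T = 0x3D, S = E(K, T) = 0x7F; 0x7A ⊕ 0x7F = 0x05.
P[3]: T = 0x3E, S = E(K, T) = 0x80; 0xCF ⊕ 0x80 = 0x4F.
P[4]: T = 0x3F, S = E(K, T) = 0x81; 0x02 ⊕ 0x81 = 0x83.

P[1] = 0x29, P[2] = 0x05, P[3] = 0x4F, P[4] = 0x83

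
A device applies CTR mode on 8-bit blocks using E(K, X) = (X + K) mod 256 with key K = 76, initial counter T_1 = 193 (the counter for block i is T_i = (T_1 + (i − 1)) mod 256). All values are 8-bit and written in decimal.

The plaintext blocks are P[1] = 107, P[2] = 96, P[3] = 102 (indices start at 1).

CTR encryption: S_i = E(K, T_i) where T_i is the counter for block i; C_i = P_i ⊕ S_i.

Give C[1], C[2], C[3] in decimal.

C[1]: T = 193, S = E(K, T) = 13; 107 ⊕ 13 = 102.
C[2]: T = 194, S = E(K, T) = 14; 96 ⊕ 14 = 110.
C[3]: T = 195, S = E(K, T) = 15; 102 ⊕ 15 = 105.

C[1] = 102, C[2] = 110, C[3] = 105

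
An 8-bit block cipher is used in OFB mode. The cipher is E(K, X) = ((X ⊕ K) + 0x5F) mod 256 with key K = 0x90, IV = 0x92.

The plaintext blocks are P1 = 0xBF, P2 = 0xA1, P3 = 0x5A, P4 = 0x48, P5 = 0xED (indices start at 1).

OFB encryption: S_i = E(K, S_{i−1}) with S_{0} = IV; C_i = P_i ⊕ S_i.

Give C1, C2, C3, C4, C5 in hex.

C1: S = E(K, 0x92) = 0x61; 0xBF ⊕ 0x61 = 0xDE.
C2: S = E(K, 0x61) = 0x50; 0xA1 ⊕ 0x50 = 0xF1.
C3: S = E(K, 0x50) = 0x1F; 0x5A ⊕ 0x1F = 0x45.
C4: S = E(K, 0x1F) = 0xEE; 0x48 ⊕ 0xEE = 0xA6.
C5: S = E(K, 0xEE) = 0xDD; 0xED ⊕ 0xDD = 0x30.

C1 = 0xDE, C2 = 0xF1, C3 = 0x45, C4 = 0xA6, C5 = 0x30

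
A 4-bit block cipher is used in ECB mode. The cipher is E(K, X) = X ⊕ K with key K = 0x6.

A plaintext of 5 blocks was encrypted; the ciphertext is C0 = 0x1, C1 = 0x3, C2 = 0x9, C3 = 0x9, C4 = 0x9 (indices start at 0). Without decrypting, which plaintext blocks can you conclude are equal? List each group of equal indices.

P2 = P3 = P4

ECB encrypts each block independently with the same key, so equal ciphertext blocks imply equal plaintext blocks.
C2 = C3 = C4 = 0x9, so P2 = P3 = P4.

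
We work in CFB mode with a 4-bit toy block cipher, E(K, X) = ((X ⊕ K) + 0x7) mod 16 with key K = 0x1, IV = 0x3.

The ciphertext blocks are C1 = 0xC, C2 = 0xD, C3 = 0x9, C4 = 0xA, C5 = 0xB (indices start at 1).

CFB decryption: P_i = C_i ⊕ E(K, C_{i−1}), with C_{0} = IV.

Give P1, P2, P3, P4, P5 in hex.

P1: E(K, 0x3) = 0x9; 0xC ⊕ 0x9 = 0x5.
P2: E(K, 0xC) = 0x4; 0xD ⊕ 0x4 = 0x9.
P3: E(K, 0xD) = 0x3; 0x9 ⊕ 0x3 = 0xA.
P4: E(K, 0x9) = 0xF; 0xA ⊕ 0xF = 0x5.
P5: E(K, 0xA) = 0x2; 0xB ⊕ 0x2 = 0x9.

P1 = 0x5, P2 = 0x9, P3 = 0xA, P4 = 0x5, P5 = 0x9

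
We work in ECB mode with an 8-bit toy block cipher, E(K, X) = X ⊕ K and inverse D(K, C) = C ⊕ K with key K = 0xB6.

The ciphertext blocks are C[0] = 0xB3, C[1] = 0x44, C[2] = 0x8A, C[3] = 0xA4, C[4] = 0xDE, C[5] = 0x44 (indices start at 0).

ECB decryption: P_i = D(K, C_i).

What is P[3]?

P[3] = 0x12

P[3]: D(K, 0xA4) = 0x12.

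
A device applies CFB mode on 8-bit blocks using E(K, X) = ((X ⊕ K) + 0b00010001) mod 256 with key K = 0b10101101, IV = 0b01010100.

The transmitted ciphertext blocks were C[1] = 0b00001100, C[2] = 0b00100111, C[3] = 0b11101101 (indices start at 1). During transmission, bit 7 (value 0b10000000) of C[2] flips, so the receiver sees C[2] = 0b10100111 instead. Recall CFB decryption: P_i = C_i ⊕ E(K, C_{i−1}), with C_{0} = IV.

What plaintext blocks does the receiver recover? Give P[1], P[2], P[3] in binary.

P[1] = 0b00000110, P[2] = 0b00010101, P[3] = 0b11110110

Only C[2] changed, to 0b10100111. In CFB, a change in C_i flips the same bit in P_i and garbles P_{i+1}. Decrypting the received ciphertext:
P[1]: E(K, 0b01010100) = 0b00001010; 0b00001100 ⊕ 0b00001010 = 0b00000110.
P[2]: E(K, 0b00001100) = 0b10110010; 0b10100111 ⊕ 0b10110010 = 0b00010101.
P[3]: E(K, 0b10100111) = 0b00011011; 0b11101101 ⊕ 0b00011011 = 0b11110110.
Blocks that differ from the original plaintext: P[2], P[3].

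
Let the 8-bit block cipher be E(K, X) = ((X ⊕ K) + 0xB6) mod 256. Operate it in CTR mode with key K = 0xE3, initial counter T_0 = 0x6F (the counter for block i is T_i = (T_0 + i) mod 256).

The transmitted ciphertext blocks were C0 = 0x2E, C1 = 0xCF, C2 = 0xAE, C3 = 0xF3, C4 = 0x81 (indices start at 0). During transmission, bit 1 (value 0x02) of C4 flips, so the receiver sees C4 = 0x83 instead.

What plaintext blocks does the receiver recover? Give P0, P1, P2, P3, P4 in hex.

CTR decryption: S_i = E(K, T_i) where T_i is the counter for block i; P_i = C_i ⊕ S_i.
Only C4 changed, to 0x83. In CTR, a change in C_i flips the same bit in P_i only; the keystream is unaffected. Decrypting the received ciphertext:
P0: T = 0x6F, S = E(K, T) = 0x42; 0x2E ⊕ 0x42 = 0x6C.
P1: T = 0x70, S = E(K, T) = 0x49; 0xCF ⊕ 0x49 = 0x86.
P2: T = 0x71, S = E(K, T) = 0x48; 0xAE ⊕ 0x48 = 0xE6.
P3: T = 0x72, S = E(K, T) = 0x47; 0xF3 ⊕ 0x47 = 0xB4.
P4: T = 0x73, S = E(K, T) = 0x46; 0x83 ⊕ 0x46 = 0xC5.
Blocks that differ from the original plaintext: P4.

P0 = 0x6C, P1 = 0x86, P2 = 0xE6, P3 = 0xB4, P4 = 0xC5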